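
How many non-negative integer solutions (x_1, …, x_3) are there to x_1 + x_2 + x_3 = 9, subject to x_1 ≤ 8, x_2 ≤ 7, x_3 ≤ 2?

23

Without the upper bounds there are C(11,2) = 55 ways to split 9 among 3 variables.
Subtract solutions that violate a single cap (substitute x_i' = x_i − (cap_i+1)): x_1 ≥ 9 gives C(2,2) = 1; x_2 ≥ 8 gives C(3,2) = 3; x_3 ≥ 3 gives C(8,2) = 28. Together 32.
No two caps can be exceeded simultaneously, so the pair terms are all 0.
By inclusion–exclusion the count is 55 − 32 + 0 = 23.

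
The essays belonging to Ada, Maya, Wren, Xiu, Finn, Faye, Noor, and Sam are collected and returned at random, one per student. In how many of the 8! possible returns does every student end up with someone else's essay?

This is the derangement count D_8: permutations of 8 items with no fixed point.
By inclusion–exclusion this is Σ_{j=0}^{8} (−1)^j C(8,j)·(8−j)!.
Computing: 40320 − 40320 + 20160 − 6720 + 1680 − 336 + 56 − 8 + 1 = 14833.

14833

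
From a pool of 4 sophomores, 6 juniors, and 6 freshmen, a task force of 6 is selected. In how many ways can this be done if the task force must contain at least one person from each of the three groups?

With no constraint there are C(16,6) = 8008 possible selections.
Selections missing a whole group: no sophomores → C(12,6) = 924; no juniors → C(10,6) = 210; no freshmen → C(10,6) = 210.
Add back selections omitting two groups (i.e. drawn from a single group): C(4,6) + C(6,6) + C(6,6) = 2.
By inclusion–exclusion: 8008 − 1344 + 2 = 6666.

6666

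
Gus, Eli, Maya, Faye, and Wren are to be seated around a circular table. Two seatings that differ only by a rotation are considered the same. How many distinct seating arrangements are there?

24

Fix one person's seat to break rotational symmetry; the remaining 4 people can be arranged in (4)! = 24 ways.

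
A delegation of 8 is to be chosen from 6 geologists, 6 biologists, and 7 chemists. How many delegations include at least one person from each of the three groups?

72513

Unrestricted: C(19,8) = 75582 ways to pick any 8 of the 19.
Subtract selections that omit an entire group: no geologists → C(13,8) = 1287; no biologists → C(13,8) = 1287; no chemists → C(12,8) = 495.
Add back selections omitting two groups (i.e. drawn from a single group): C(6,8) + C(6,8) + C(7,8) = 0.
By inclusion–exclusion: 75582 − 3069 + 0 = 72513.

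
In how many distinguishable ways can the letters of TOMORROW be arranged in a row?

The 8 letters of TOMORROW have repeats: O appearing 3 times and R appearing twice.
So there are 8! / (3!·2!) = 3360 distinguishable arrangements.

3360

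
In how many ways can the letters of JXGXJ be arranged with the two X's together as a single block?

12

Treat the 2 copies of X as a single block. The multiset to arrange is then {XX, G, J, J}, 4 items in all.
That gives (4)!/(2!) = 12 arrangements.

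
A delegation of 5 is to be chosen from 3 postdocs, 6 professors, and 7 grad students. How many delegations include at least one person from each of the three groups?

Total 5-person selections from all 16: C(16,5) = 4368.
Subtract selections that omit an entire group: no postdocs → C(13,5) = 1287; no professors → C(10,5) = 252; no grad students → C(9,5) = 126.
Add back selections omitting two groups (i.e. drawn from a single group): C(3,5) + C(6,5) + C(7,5) = 27.
By inclusion–exclusion: 4368 − 1665 + 27 = 2730.

2730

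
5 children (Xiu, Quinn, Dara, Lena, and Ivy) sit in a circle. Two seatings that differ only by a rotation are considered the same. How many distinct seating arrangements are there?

24

Fix one person's seat to break rotational symmetry; the remaining 4 people can be arranged in (4)! = 24 ways.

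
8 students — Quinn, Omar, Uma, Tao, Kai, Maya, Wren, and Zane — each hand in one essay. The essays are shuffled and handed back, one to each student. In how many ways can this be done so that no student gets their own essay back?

14833

Count assignments avoiding every fixed point. For any j of the 8 students fixed to their own essay, the other 8−j can be arranged in (8−j)! ways.
By inclusion–exclusion this is Σ_{j=0}^{8} (−1)^j C(8,j)·(8−j)!.
Computing: 40320 − 40320 + 20160 − 6720 + 1680 − 336 + 56 − 8 + 1 = 14833.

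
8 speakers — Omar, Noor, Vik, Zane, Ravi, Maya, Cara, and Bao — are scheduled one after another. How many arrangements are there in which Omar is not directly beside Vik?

30240

There are 8! = 40320 arrangements in all. If Omar and Vik are adjacent, merging them into one block gives 2·(7)! = 10080 arrangements.
So 40320 − 10080 = 30240 arrangements keep them apart.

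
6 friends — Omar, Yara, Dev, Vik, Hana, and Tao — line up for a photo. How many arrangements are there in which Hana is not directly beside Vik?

480

There are 6! = 720 arrangements in all. If Hana and Vik are adjacent, merging them into one block gives 2·(5)! = 240 arrangements.
So 720 − 240 = 480 arrangements keep them apart.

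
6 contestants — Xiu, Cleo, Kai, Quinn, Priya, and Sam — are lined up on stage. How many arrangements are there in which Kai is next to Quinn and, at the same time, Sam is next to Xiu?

96

Treat {Kai,Quinn} as one block (2 orders) and {Sam,Xiu} as another (2 orders).
That leaves 4 units to arrange: 2 × 2 × 4! = 4 × 24 = 96.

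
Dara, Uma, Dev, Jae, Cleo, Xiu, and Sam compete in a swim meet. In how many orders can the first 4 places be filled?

This is an ordered selection of 4 from 7: P(7,4).
That gives 7 × 6 × 5 × 4 = 840.

840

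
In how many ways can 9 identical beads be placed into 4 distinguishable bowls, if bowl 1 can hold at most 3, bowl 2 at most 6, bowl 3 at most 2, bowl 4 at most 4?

By stars and bars, unrestricted non-negative solutions to x_1+…+x_4 = 9 number C(9+3,3) = 220.
Subtract solutions that violate a single cap (substitute x_i' = x_i − (cap_i+1)): x_1 ≥ 4 gives C(8,3) = 56; x_2 ≥ 7 gives C(5,3) = 10; x_3 ≥ 3 gives C(9,3) = 84; x_4 ≥ 5 gives C(7,3) = 35. Together 185.
Add back pairs where two caps are both exceeded: 0 + 10 + 1 + 0 + 0 + 4 = 15.
By inclusion–exclusion the count is 220 − 185 + 15 = 50.

50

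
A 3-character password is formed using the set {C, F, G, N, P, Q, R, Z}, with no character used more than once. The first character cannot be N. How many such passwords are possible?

The first character has 8−1 = 7 choices (anything except N).
The remaining 2 characters are filled from the other 7 symbols without repetition: 7 × 6 = 42.
Total: 7 × 42 = 294.

294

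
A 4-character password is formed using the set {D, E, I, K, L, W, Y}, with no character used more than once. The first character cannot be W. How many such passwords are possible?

720

The first character has 7−1 = 6 choices (anything except W).
The remaining 3 characters are filled from the other 6 symbols without repetition: 6 × 5 × 4 = 120.
Total: 6 × 120 = 720.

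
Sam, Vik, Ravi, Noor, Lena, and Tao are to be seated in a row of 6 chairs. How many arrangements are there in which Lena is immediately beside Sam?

240

Treat {Lena, Sam} as a single unit. There are 5 units to order, and the pair itself can be ordered 2 ways.
So the count is 2·(5)! = 240.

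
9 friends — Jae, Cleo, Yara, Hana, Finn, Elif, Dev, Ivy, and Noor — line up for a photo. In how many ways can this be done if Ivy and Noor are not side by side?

Of the 9! = 362880 arrangements, those with Ivy and Noor adjacent number 2 × 8! = 80640 (treat the pair as a block with 2 internal orders).
Complementary counting: 362880 − 80640 = 282240.

282240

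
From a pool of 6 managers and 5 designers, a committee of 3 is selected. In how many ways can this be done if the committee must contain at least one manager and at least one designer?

With no constraint there are C(11,3) = 165 possible selections.
Selections missing a whole group: no managers → C(5,3) = 10; no designers → C(6,3) = 20.
Both groups omitted at once is impossible, so 165 − 30 = 135.

135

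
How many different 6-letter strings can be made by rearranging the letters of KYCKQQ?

Letter multiplicities in KYCKQQ: C×1, K×2, Q×2, Y×1.
Dividing 6! = 720 by 2!·2! = 4 for the repeated letters gives 180.

180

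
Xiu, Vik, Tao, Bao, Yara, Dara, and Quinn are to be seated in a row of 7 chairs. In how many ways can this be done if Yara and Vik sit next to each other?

Treat {Yara, Vik} as a single unit. There are 6 units to order, and the pair itself can be ordered 2 ways.
That gives 2 × 6! = 2 × 720 = 1440.

1440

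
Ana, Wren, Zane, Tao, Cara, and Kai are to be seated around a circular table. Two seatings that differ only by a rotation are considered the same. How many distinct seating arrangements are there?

120

Fix one person's seat to break rotational symmetry; the remaining 5 people can be arranged in (5)! = 120 ways.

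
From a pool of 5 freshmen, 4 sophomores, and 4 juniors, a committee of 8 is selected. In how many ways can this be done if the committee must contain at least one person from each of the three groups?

Total 8-person selections from all 13: C(13,8) = 1287.
Subtract selections that omit an entire group: no freshmen → C(8,8) = 1; no sophomores → C(9,8) = 9; no juniors → C(9,8) = 9.
Add back selections omitting two groups (i.e. drawn from a single group): C(5,8) + C(4,8) + C(4,8) = 0.
By inclusion–exclusion: 1287 − 19 + 0 = 1268.

1268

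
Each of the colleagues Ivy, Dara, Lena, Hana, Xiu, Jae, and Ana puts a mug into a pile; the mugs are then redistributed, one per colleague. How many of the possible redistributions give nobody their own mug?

1854

This is the derangement count D_7: permutations of 7 items with no fixed point.
By inclusion–exclusion this is Σ_{j=0}^{7} (−1)^j C(7,j)·(7−j)!.
Computing: 5040 − 5040 + 2520 − 840 + 210 − 42 + 7 − 1 = 1854.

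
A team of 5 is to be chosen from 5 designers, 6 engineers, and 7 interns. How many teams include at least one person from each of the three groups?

With no constraint there are C(18,5) = 8568 possible selections.
Subtract selections that omit an entire group: no designers → C(13,5) = 1287; no engineers → C(12,5) = 792; no interns → C(11,5) = 462.
Add back selections omitting two groups (i.e. drawn from a single group): C(5,5) + C(6,5) + C(7,5) = 28.
By inclusion–exclusion: 8568 − 2541 + 28 = 6055.

6055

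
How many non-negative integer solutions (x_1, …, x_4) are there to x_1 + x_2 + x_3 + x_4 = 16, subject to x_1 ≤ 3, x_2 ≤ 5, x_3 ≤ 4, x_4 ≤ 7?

20

Without the upper bounds there are C(19,3) = 969 ways to split 16 among 4 variables.
Subtract solutions that violate a single cap (substitute x_i' = x_i − (cap_i+1)): x_1 ≥ 4 gives C(15,3) = 455; x_2 ≥ 6 gives C(13,3) = 286; x_3 ≥ 5 gives C(14,3) = 364; x_4 ≥ 8 gives C(11,3) = 165. Together 1270.
Add back pairs where two caps are both exceeded: 84 + 120 + 35 + 56 + 10 + 20 = 325.
Subtract triples: 4 + 0 + 0 + 0 = 4.
By inclusion–exclusion the count is 969 − 1270 + 325 − 4 = 20.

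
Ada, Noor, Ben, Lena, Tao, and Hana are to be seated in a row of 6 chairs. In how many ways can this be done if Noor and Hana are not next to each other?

Of the 6! = 720 arrangements, those with Noor and Hana adjacent number 2 × 5! = 240 (treat the pair as a block with 2 internal orders).
Complementary counting: 720 − 240 = 480.

480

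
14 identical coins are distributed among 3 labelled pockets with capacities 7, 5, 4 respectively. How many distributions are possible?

6

Without the upper bounds there are C(16,2) = 120 ways to split 14 among 3 pockets.
Subtract solutions that violate a single cap (substitute x_i' = x_i − (cap_i+1)): x_1 ≥ 8 gives C(8,2) = 28; x_2 ≥ 6 gives C(10,2) = 45; x_3 ≥ 5 gives C(11,2) = 55. Together 128.
Add back pairs where two caps are both exceeded: 1 + 3 + 10 = 14.
By inclusion–exclusion the count is 120 − 128 + 14 = 6.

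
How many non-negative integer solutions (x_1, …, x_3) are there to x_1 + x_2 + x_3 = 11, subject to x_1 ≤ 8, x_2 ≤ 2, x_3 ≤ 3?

6

Ignoring the caps, the number of non-negative solutions to x_1+…+x_3 = 11 is C(13,2) = 78.
Subtract solutions that violate a single cap (substitute x_i' = x_i − (cap_i+1)): x_1 ≥ 9 gives C(4,2) = 6; x_2 ≥ 3 gives C(10,2) = 45; x_3 ≥ 4 gives C(9,2) = 36. Together 87.
Add back pairs where two caps are both exceeded: 0 + 0 + 15 = 15.
By inclusion–exclusion the count is 78 − 87 + 15 = 6.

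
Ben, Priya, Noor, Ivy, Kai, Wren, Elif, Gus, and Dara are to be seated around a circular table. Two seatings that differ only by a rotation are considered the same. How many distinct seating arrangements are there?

Around a circle, 9 distinct people have 9!/9 = (8)! = 40320 rotationally distinct seatings.

40320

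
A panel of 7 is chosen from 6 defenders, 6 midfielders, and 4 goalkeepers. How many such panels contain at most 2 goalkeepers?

Split by how many goalkeepers are chosen (0 through 2).
Sum: C(4,0)·C(12,7) + C(4,1)·C(12,6) + C(4,2)·C(12,5) = 792 + 3696 + 4752 = 9240.

9240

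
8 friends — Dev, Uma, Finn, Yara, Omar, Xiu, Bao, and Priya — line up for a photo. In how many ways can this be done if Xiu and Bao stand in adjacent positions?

Treat {Xiu, Bao} as a single unit. There are 7 units to order, and the pair itself can be ordered 2 ways.
That gives 2 × 7! = 2 × 5040 = 10080.

10080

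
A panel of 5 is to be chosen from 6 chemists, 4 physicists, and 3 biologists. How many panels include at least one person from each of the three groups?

894

Unrestricted: C(13,5) = 1287 ways to pick any 5 of the 13.
Selections missing a whole group: no chemists → C(7,5) = 21; no physicists → C(9,5) = 126; no biologists → C(10,5) = 252.
Add back selections omitting two groups (i.e. drawn from a single group): C(6,5) + C(4,5) + C(3,5) = 6.
By inclusion–exclusion: 1287 − 399 + 6 = 894.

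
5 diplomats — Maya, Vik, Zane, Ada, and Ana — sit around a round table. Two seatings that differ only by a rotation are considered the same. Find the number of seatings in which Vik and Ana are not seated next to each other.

12

Without the restriction there are (4)! = 24 seatings.
Seatings with Vik beside Ana: treat them as a block with 2 internal orders, giving 2 × (3)! = 12.
Subtracting, 24 − 12 = 12.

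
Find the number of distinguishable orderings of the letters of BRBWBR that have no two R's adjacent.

40

Total arrangements of BRBWBR: 6!/(3!·2!) = 60.
Arrangements with the R's together: treat RR as one letter, giving (5)!/(3!) = 20.
Subtracting, 60 − 20 = 40 arrangements keep the R's apart.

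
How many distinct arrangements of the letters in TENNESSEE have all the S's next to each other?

Treat the 2 copies of S as a single block. The multiset to arrange is then {SS, E, E, E, E, N, N, T}, 8 items in all.
That gives (8)!/(4!·2!) = 840 arrangements.

840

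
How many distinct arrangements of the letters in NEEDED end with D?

With the last slot taken by D, it remains to arrange the other 5 letters (NEEED).
Those 5 letters have E appearing 3 times, giving (5)!/(3!) = 20.

20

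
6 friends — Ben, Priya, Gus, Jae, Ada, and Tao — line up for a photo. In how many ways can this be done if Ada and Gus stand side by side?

Treat {Ada, Gus} as a single unit. There are 5 units to order, and the pair itself can be ordered 2 ways.
So the count is 2·(5)! = 240.

240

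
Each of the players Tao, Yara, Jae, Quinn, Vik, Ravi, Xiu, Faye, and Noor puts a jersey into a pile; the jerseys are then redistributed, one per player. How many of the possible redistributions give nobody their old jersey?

Count assignments avoiding every fixed point. For any j of the 9 players fixed to their old jersey, the other 9−j can be arranged in (9−j)! ways.
By inclusion–exclusion this is Σ_{j=0}^{9} (−1)^j C(9,j)·(9−j)!.
Computing: 362880 − 362880 + 181440 − 60480 + 15120 − 3024 + 504 − 72 + 9 − 1 = 133496.

133496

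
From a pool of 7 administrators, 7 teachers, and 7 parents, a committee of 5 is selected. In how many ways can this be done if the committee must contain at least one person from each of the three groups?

With no constraint there are C(21,5) = 20349 possible selections.
Subtract selections that omit an entire group: no administrators → C(14,5) = 2002; no teachers → C(14,5) = 2002; no parents → C(14,5) = 2002.
Add back selections omitting two groups (i.e. drawn from a single group): C(7,5) + C(7,5) + C(7,5) = 63.
By inclusion–exclusion: 20349 − 6006 + 63 = 14406.

14406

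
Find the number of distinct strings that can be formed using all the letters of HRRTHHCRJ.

10080

The 9 letters of HRRTHHCRJ have repeats: H appearing 3 times and R appearing 3 times.
Dividing 9! = 362880 by 3!·3! = 36 for the repeated letters gives 10080.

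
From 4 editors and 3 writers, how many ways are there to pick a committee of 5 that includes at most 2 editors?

6

Split by how many editors are chosen (0 through 2).
Sum: C(4,0)·C(3,5) + C(4,1)·C(3,4) + C(4,2)·C(3,3) = 0 + 0 + 6 = 6.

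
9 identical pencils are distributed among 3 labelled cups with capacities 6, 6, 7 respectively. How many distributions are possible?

40

Ignoring the caps, the number of non-negative solutions to x_1+…+x_3 = 9 is C(11,2) = 55.
Subtract solutions that violate a single cap (substitute x_i' = x_i − (cap_i+1)): x_1 ≥ 7 gives C(4,2) = 6; x_2 ≥ 7 gives C(4,2) = 6; x_3 ≥ 8 gives C(3,2) = 3. Together 15.
No two caps can be exceeded simultaneously, so the pair terms are all 0.
By inclusion–exclusion the count is 55 − 15 + 0 = 40.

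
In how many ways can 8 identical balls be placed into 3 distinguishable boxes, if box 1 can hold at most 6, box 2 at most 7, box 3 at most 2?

20

Ignoring the caps, the number of non-negative solutions to x_1+…+x_3 = 8 is C(10,2) = 45.
Subtract solutions that violate a single cap (substitute x_i' = x_i − (cap_i+1)): x_1 ≥ 7 gives C(3,2) = 3; x_2 ≥ 8 gives C(2,2) = 1; x_3 ≥ 3 gives C(7,2) = 21. Together 25.
No two caps can be exceeded simultaneously, so the pair terms are all 0.
By inclusion–exclusion the count is 45 − 25 + 0 = 20.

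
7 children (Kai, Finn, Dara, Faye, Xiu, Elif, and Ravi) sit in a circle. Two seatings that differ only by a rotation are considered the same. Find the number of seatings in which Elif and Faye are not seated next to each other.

480

All circular seatings of 7 people number (6)! = 720.
Seatings with Elif beside Faye: treat them as a block with 2 internal orders, giving 2 × (5)! = 240.
Subtracting, 720 − 240 = 480.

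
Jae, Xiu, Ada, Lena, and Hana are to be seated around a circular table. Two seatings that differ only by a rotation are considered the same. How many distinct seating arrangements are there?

24

Fix one person's seat to break rotational symmetry; the remaining 4 people can be arranged in (4)! = 24 ways.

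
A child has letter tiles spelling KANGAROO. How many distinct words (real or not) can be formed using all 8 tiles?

Letter multiplicities in KANGAROO: A×2, G×1, K×1, N×1, O×2, R×1.
The number of distinct arrangements is 8!/(2!·2!) = 40320/4 = 10080.

10080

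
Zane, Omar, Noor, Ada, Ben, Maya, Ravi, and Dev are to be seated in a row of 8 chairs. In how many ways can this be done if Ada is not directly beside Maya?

30240

There are 8! = 40320 arrangements in all. If Ada and Maya are adjacent, merging them into one block gives 2·(7)! = 10080 arrangements.
Complementary counting: 40320 − 10080 = 30240.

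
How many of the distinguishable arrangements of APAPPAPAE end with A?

Fix A in the last position and arrange the remaining 8 letters.
Those 8 letters have A appearing 3 times and P appearing 4 times, giving (8)!/(4!·3!) = 280.

280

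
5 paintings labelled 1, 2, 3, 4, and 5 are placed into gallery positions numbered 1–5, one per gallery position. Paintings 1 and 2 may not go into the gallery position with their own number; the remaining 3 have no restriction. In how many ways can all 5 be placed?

78

Let Aᵢ (for i ∈ {1, 2}) be the placements that put painting i in its forbidden gallery position. Any j of these fix j positions, leaving (5−j)! ways to fill the rest, and there are C(2,j) ways to pick which j.
By inclusion–exclusion, the number of valid placements is Σ_{j=0}^{2} (−1)^j C(2,j)·(5−j)!.
Computing: 120 − 48 + 6 = 78.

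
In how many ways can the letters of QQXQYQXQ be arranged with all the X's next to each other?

42

Treat the 2 copies of X as a single block. The multiset to arrange is then {XX, Q, Q, Q, Q, Q, Y}, 7 items in all.
That gives (7)!/(5!) = 42 arrangements.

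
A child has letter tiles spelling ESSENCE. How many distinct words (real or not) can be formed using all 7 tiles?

420

ESSENCE has 7 letters with E appearing 3 times and S appearing twice.
The number of distinct arrangements is 7!/(3!·2!) = 5040/12 = 420.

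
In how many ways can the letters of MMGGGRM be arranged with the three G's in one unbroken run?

Treat the 3 copies of G as a single block. The multiset to arrange is then {GGG, M, M, M, R}, 5 items in all.
That gives (5)!/(3!) = 20 arrangements.

20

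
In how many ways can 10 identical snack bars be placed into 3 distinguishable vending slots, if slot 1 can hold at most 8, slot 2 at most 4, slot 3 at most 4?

22

Ignoring the caps, the number of non-negative solutions to x_1+…+x_3 = 10 is C(12,2) = 66.
Subtract solutions that violate a single cap (substitute x_i' = x_i − (cap_i+1)): x_1 ≥ 9 gives C(3,2) = 3; x_2 ≥ 5 gives C(7,2) = 21; x_3 ≥ 5 gives C(7,2) = 21. Together 45.
Add back pairs where two caps are both exceeded: 0 + 0 + 1 = 1.
By inclusion–exclusion the count is 66 − 45 + 1 = 22.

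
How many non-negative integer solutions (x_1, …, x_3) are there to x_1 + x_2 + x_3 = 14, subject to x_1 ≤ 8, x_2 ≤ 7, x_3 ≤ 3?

Without the upper bounds there are C(16,2) = 120 ways to split 14 among 3 variables.
Subtract solutions that violate a single cap (substitute x_i' = x_i − (cap_i+1)): x_1 ≥ 9 gives C(7,2) = 21; x_2 ≥ 8 gives C(8,2) = 28; x_3 ≥ 4 gives C(12,2) = 66. Together 115.
Add back pairs where two caps are both exceeded: 0 + 3 + 6 = 9.
By inclusion–exclusion the count is 120 − 115 + 9 = 14.

14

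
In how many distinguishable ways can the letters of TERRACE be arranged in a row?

TERRACE has 7 letters with E appearing twice and R appearing twice.
So there are 7! / (2!·2!) = 1260 distinguishable arrangements.

1260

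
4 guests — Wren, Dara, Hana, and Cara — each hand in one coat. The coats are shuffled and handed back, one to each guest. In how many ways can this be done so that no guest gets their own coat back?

9

Let Aᵢ be the assignments in which guest i gets their own coat. We want the size of the complement of A₁∪…∪A_4.
By inclusion–exclusion this is Σ_{j=0}^{4} (−1)^j C(4,j)·(4−j)!.
Computing: 24 − 24 + 12 − 4 + 1 = 9.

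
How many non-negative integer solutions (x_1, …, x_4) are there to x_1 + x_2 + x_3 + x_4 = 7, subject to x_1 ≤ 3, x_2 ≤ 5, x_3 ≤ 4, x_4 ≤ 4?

76

Without the upper bounds there are C(10,3) = 120 ways to split 7 among 4 variables.
Subtract solutions that violate a single cap (substitute x_i' = x_i − (cap_i+1)): x_1 ≥ 4 gives C(6,3) = 20; x_2 ≥ 6 gives C(4,3) = 4; x_3 ≥ 5 gives C(5,3) = 10; x_4 ≥ 5 gives C(5,3) = 10. Together 44.
No two caps can be exceeded simultaneously, so the pair terms are all 0.
By inclusion–exclusion the count is 120 − 44 + 0 = 76.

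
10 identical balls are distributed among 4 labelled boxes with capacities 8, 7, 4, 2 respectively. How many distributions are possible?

106

Without the upper bounds there are C(13,3) = 286 ways to split 10 among 4 boxes.
Subtract solutions that violate a single cap (substitute x_i' = x_i − (cap_i+1)): x_1 ≥ 9 gives C(4,3) = 4; x_2 ≥ 8 gives C(5,3) = 10; x_3 ≥ 5 gives C(8,3) = 56; x_4 ≥ 3 gives C(10,3) = 120. Together 190.
Add back pairs where two caps are both exceeded: 0 + 0 + 0 + 0 + 0 + 10 = 10.
By inclusion–exclusion the count is 286 − 190 + 10 = 106.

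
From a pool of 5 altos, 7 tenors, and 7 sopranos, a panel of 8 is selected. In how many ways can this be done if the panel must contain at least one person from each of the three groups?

71589

With no constraint there are C(19,8) = 75582 possible selections.
Selections missing a whole group: no altos → C(14,8) = 3003; no tenors → C(12,8) = 495; no sopranos → C(12,8) = 495.
Add back selections omitting two groups (i.e. drawn from a single group): C(5,8) + C(7,8) + C(7,8) = 0.
By inclusion–exclusion: 75582 − 3993 + 0 = 71589.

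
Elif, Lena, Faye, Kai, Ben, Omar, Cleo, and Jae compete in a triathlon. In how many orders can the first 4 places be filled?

1680

This is an ordered selection of 4 from 8: P(8,4).
That gives 8 × 7 × 6 × 5 = 1680.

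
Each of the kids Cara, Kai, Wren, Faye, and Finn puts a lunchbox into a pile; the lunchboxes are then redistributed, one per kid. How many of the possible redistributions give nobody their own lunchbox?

Let Aᵢ be the assignments in which kid i gets their own lunchbox. We want the size of the complement of A₁∪…∪A_5.
By inclusion–exclusion this is Σ_{j=0}^{5} (−1)^j C(5,j)·(5−j)!.
Computing: 120 − 120 + 60 − 20 + 5 − 1 = 44.

44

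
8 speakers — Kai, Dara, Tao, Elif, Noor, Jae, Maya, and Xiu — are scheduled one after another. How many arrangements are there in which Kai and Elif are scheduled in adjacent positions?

Place the 6 others and the Kai-Elif pair as 7 objects in a line; the pair has 2 internal arrangements.
So the count is 2·(7)! = 10080.

10080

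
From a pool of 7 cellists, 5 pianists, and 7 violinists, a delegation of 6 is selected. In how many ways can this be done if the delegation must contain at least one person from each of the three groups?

22295

Total 6-person selections from all 19: C(19,6) = 27132.
Subtract selections that omit an entire group: no cellists → C(12,6) = 924; no pianists → C(14,6) = 3003; no violinists → C(12,6) = 924.
Add back selections omitting two groups (i.e. drawn from a single group): C(7,6) + C(5,6) + C(7,6) = 14.
By inclusion–exclusion: 27132 − 4851 + 14 = 22295.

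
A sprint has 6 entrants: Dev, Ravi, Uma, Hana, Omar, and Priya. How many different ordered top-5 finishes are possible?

There are 6 choices for 1st place, 5 for 2nd, and so on down to 2 for position 5.
That gives 6 × 5 × 4 × 3 × 2 = 720.

720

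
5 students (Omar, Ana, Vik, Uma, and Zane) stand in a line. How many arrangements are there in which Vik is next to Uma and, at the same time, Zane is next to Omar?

24

Treat {Vik,Uma} as one block (2 orders) and {Zane,Omar} as another (2 orders).
That leaves 3 units to arrange: 2 × 2 × 3! = 4 × 6 = 24.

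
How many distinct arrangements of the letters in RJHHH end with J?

4

Fix J in the last position and arrange the remaining 4 letters.
Those 4 letters have H appearing 3 times, giving (4)!/(3!) = 4.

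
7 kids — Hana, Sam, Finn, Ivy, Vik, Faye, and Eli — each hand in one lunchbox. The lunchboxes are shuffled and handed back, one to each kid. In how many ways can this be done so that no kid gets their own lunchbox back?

This is the derangement count D_7: permutations of 7 items with no fixed point.
By inclusion–exclusion this is Σ_{j=0}^{7} (−1)^j C(7,j)·(7−j)!.
Computing: 5040 − 5040 + 2520 − 840 + 210 − 42 + 7 − 1 = 1854.

1854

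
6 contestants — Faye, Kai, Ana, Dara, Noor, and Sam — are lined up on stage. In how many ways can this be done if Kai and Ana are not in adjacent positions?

480

There are 6! = 720 arrangements in all. If Kai and Ana are adjacent, merging them into one block gives 2·(5)! = 240 arrangements.
So 720 − 240 = 480 arrangements keep them apart.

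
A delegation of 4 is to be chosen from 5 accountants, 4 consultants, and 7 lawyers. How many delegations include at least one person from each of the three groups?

Unrestricted: C(16,4) = 1820 ways to pick any 4 of the 16.
Subtract selections that omit an entire group: no accountants → C(11,4) = 330; no consultants → C(12,4) = 495; no lawyers → C(9,4) = 126.
Add back selections omitting two groups (i.e. drawn from a single group): C(5,4) + C(4,4) + C(7,4) = 41.
By inclusion–exclusion: 1820 − 951 + 41 = 910.

910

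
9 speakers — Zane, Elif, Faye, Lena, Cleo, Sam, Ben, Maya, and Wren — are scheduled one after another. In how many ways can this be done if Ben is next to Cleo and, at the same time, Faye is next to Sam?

Treat {Ben,Cleo} as one block (2 orders) and {Faye,Sam} as another (2 orders).
That leaves 7 units to arrange: 2 × 2 × 7! = 4 × 5040 = 20160.

20160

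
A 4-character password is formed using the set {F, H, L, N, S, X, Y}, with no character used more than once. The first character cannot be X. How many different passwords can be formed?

The first character has 7−1 = 6 choices (anything except X).
The remaining 3 characters are filled from the other 6 symbols without repetition: 6 × 5 × 4 = 120.
Total: 6 × 120 = 720.

720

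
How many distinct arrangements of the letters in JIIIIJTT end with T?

With the last slot taken by T, it remains to arrange the other 7 letters (JIIIIJT).
Those 7 letters have I appearing 4 times and J appearing twice, giving (7)!/(4!·2!) = 105.

105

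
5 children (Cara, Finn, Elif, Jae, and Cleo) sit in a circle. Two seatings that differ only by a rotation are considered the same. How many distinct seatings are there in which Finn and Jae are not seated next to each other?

Without the restriction there are (4)! = 24 seatings.
Those with Finn next to Jae: fuse the pair into one unit and seat 4 units around a circle — 2·(3)! = 12.
Subtracting, 24 − 12 = 12.

12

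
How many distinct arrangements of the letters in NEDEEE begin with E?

With the first slot taken by E, it remains to arrange the other 5 letters (NDEEE).
Those 5 letters have E appearing 3 times, giving (5)!/(3!) = 20.

20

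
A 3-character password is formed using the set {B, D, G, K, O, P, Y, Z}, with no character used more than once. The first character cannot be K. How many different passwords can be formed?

294

The first character has 8−1 = 7 choices (anything except K).
The remaining 2 characters are filled from the other 7 symbols without repetition: 7 × 6 = 42.
Total: 7 × 42 = 294.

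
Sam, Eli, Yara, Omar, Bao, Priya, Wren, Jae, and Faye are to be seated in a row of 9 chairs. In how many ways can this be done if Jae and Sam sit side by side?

Treat {Jae, Sam} as a single unit. There are 8 units to order, and the pair itself can be ordered 2 ways.
So the count is 2·(8)! = 80640.

80640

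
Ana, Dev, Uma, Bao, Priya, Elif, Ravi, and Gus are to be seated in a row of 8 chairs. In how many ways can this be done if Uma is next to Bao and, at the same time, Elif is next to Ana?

Treat {Uma,Bao} as one block (2 orders) and {Elif,Ana} as another (2 orders).
That leaves 6 units to arrange: 2 × 2 × 6! = 4 × 720 = 2880.

2880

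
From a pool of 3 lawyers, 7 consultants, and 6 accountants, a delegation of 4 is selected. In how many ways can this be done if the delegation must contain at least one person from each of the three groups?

Unrestricted: C(16,4) = 1820 ways to pick any 4 of the 16.
Subtract selections that omit an entire group: no lawyers → C(13,4) = 715; no consultants → C(9,4) = 126; no accountants → C(10,4) = 210.
Add back selections omitting two groups (i.e. drawn from a single group): C(3,4) + C(7,4) + C(6,4) = 50.
By inclusion–exclusion: 1820 − 1051 + 50 = 819.

819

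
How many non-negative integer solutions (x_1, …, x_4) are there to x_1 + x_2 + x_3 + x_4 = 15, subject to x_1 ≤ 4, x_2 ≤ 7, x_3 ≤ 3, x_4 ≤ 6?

Without the upper bounds there are C(18,3) = 816 ways to split 15 among 4 variables.
Subtract solutions that violate a single cap (substitute x_i' = x_i − (cap_i+1)): x_1 ≥ 5 gives C(13,3) = 286; x_2 ≥ 8 gives C(10,3) = 120; x_3 ≥ 4 gives C(14,3) = 364; x_4 ≥ 7 gives C(11,3) = 165. Together 935.
Add back pairs where two caps are both exceeded: 10 + 84 + 20 + 20 + 1 + 35 = 170.
By inclusion–exclusion the count is 816 − 935 + 170 = 51.

51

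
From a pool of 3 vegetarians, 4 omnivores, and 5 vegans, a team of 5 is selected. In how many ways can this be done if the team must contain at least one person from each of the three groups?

590

Total 5-person selections from all 12: C(12,5) = 792.
Subtract selections that omit an entire group: no vegetarians → C(9,5) = 126; no omnivores → C(8,5) = 56; no vegans → C(7,5) = 21.
Add back selections omitting two groups (i.e. drawn from a single group): C(3,5) + C(4,5) + C(5,5) = 1.
By inclusion–exclusion: 792 − 203 + 1 = 590.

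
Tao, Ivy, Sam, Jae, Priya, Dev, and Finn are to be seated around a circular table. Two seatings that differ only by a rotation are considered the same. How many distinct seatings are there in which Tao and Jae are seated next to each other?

Treat {Tao, Jae} as one unit (2 internal orders) and seat the resulting 6 units around the table: (5)! circular arrangements.
So 2 × (5)! = 2 × 120 = 240.

240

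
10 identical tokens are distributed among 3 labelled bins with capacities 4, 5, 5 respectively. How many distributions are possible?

Without the upper bounds there are C(12,2) = 66 ways to split 10 among 3 bins.
Subtract solutions that violate a single cap (substitute x_i' = x_i − (cap_i+1)): x_1 ≥ 5 gives C(7,2) = 21; x_2 ≥ 6 gives C(6,2) = 15; x_3 ≥ 6 gives C(6,2) = 15. Together 51.
No two caps can be exceeded simultaneously, so the pair terms are all 0.
By inclusion–exclusion the count is 66 − 51 + 0 = 15.

15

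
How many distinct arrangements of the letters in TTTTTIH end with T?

Fix T in the last position and arrange the remaining 6 letters.
Those 6 letters have T appearing 4 times, giving (6)!/(4!) = 30.

30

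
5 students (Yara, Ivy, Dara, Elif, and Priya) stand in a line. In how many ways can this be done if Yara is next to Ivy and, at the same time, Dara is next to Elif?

Treat {Yara,Ivy} as one block (2 orders) and {Dara,Elif} as another (2 orders).
That leaves 3 units to arrange: 2 × 2 × 3! = 4 × 6 = 24.

24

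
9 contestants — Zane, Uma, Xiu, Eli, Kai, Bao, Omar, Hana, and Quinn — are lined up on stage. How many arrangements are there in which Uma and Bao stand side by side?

Place the 7 others and the Uma-Bao pair as 8 objects in a line; the pair has 2 internal arrangements.
So the count is 2·(8)! = 80640.

80640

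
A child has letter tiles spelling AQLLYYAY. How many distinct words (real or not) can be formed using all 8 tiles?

1680

AQLLYYAY has 8 letters with A appearing twice, L appearing twice, and Y appearing 3 times.
The number of distinct arrangements is 8!/(3!·2!·2!) = 40320/24 = 1680.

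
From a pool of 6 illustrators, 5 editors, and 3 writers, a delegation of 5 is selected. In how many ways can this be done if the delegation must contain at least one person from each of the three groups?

1365

Total 5-person selections from all 14: C(14,5) = 2002.
Selections missing a whole group: no illustrators → C(8,5) = 56; no editors → C(9,5) = 126; no writers → C(11,5) = 462.
Add back selections omitting two groups (i.e. drawn from a single group): C(6,5) + C(5,5) + C(3,5) = 7.
By inclusion–exclusion: 2002 − 644 + 7 = 1365.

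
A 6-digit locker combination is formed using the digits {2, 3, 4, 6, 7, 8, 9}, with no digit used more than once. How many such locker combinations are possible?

Choose and order 6 of the 7 symbols: the first digit has 7 options, the next 6, and so on down to 2.
That product is 7 × 6 × 5 × 4 × 3 × 2 = 5040.

5040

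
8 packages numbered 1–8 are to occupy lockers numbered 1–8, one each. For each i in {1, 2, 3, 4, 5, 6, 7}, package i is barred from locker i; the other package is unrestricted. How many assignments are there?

Let Aᵢ (for 1 ≤ i ≤ 7) be the placements that put package i in its forbidden locker. Any j of these fix j positions, leaving (8−j)! ways to fill the rest, and there are C(7,j) ways to pick which j.
By inclusion–exclusion, the number of valid placements is Σ_{j=0}^{7} (−1)^j C(7,j)·(8−j)!.
Computing: 40320 − 35280 + 15120 − 4200 + 840 − 126 + 14 − 1 = 16687.

16687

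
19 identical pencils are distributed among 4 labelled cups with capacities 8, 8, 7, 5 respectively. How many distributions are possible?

194

Ignoring the caps, the number of non-negative solutions to x_1+…+x_4 = 19 is C(22,3) = 1540.
Subtract solutions that violate a single cap (substitute x_i' = x_i − (cap_i+1)): x_1 ≥ 9 gives C(13,3) = 286; x_2 ≥ 9 gives C(13,3) = 286; x_3 ≥ 8 gives C(14,3) = 364; x_4 ≥ 6 gives C(16,3) = 560. Together 1496.
Add back pairs where two caps are both exceeded: 4 + 10 + 35 + 10 + 35 + 56 = 150.
By inclusion–exclusion the count is 1540 − 1496 + 150 = 194.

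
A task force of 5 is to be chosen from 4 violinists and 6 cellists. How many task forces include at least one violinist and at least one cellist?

246

Total 5-person selections from all 10: C(10,5) = 252.
Subtract selections that omit an entire group: no violinists → C(6,5) = 6; no cellists → C(4,5) = 0.
Both groups omitted at once is impossible, so 252 − 6 = 246.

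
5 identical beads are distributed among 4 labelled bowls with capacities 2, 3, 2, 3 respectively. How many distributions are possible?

28

By stars and bars, unrestricted non-negative solutions to x_1+…+x_4 = 5 number C(5+3,3) = 56.
Subtract solutions that violate a single cap (substitute x_i' = x_i − (cap_i+1)): x_1 ≥ 3 gives C(5,3) = 10; x_2 ≥ 4 gives C(4,3) = 4; x_3 ≥ 3 gives C(5,3) = 10; x_4 ≥ 4 gives C(4,3) = 4. Together 28.
No two caps can be exceeded simultaneously, so the pair terms are all 0.
By inclusion–exclusion the count is 56 − 28 + 0 = 28.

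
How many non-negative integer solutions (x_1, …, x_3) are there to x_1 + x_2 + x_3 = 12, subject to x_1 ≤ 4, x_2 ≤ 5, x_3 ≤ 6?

Without the upper bounds there are C(14,2) = 91 ways to split 12 among 3 variables.
Subtract solutions that violate a single cap (substitute x_i' = x_i − (cap_i+1)): x_1 ≥ 5 gives C(9,2) = 36; x_2 ≥ 6 gives C(8,2) = 28; x_3 ≥ 7 gives C(7,2) = 21. Together 85.
Add back pairs where two caps are both exceeded: 3 + 1 + 0 = 4.
By inclusion–exclusion the count is 91 − 85 + 4 = 10.

10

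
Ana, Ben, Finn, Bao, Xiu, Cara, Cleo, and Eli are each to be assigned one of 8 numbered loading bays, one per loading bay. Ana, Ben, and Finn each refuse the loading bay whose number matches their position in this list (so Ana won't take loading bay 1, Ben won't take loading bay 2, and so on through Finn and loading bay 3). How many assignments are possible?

27240

Let Aᵢ (for i ∈ {1, 2, 3}) be the placements that put person i in their forbidden loading bay. Any j of these fix j positions, leaving (8−j)! ways to fill the rest, and there are C(3,j) ways to pick which j.
By inclusion–exclusion, the number of valid placements is Σ_{j=0}^{3} (−1)^j C(3,j)·(8−j)!.
Computing: 40320 − 15120 + 2160 − 120 = 27240.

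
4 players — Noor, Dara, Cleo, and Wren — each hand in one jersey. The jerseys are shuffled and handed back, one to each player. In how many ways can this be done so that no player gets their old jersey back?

9

Let Aᵢ be the assignments in which player i gets their old jersey. We want the size of the complement of A₁∪…∪A_4.
By inclusion–exclusion this is Σ_{j=0}^{4} (−1)^j C(4,j)·(4−j)!.
Computing: 24 − 24 + 12 − 4 + 1 = 9.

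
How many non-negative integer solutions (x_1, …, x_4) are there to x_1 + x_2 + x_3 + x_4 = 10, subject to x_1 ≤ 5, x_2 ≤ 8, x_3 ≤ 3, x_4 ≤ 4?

112

Ignoring the caps, the number of non-negative solutions to x_1+…+x_4 = 10 is C(13,3) = 286.
Subtract solutions that violate a single cap (substitute x_i' = x_i − (cap_i+1)): x_1 ≥ 6 gives C(7,3) = 35; x_2 ≥ 9 gives C(4,3) = 4; x_3 ≥ 4 gives C(9,3) = 84; x_4 ≥ 5 gives C(8,3) = 56. Together 179.
Add back pairs where two caps are both exceeded: 0 + 1 + 0 + 0 + 0 + 4 = 5.
By inclusion–exclusion the count is 286 − 179 + 5 = 112.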